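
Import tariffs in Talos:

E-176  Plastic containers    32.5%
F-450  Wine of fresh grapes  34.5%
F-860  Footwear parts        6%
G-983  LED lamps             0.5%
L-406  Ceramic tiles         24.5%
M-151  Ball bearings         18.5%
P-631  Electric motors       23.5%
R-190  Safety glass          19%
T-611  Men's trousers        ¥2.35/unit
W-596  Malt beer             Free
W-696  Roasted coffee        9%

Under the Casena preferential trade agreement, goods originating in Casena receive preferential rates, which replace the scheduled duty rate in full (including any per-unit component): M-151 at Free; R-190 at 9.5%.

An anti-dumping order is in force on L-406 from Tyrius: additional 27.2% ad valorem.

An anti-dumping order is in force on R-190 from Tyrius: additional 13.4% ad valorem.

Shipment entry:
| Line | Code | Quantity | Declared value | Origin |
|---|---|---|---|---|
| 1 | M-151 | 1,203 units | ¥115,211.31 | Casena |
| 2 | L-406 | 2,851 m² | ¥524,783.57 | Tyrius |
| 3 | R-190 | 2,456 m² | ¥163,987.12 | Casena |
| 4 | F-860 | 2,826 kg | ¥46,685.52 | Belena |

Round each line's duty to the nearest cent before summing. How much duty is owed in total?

Line 1 (M-151, Casena, 1,203 units, ¥115,211.31):
Base rate for M-151 is 18.5%.
Origin Casena qualifies under the Talos–Casena agreement and M-151 is covered: preferential rate Free applies instead.
Duty = ¥115,211.31 × 0% = ¥0.00.
Line 2 (L-406, Tyrius, 2,851 m², ¥524,783.57):
Base rate for L-406 is 24.5%.
Additional duty on L-406 from Tyrius: +27.2%. Applied ad valorem rate: 24.5% + 27.2% = 51.7%.
Duty = ¥524,783.57 × 51.7% = ¥271,313.11.
Line 3 (R-190, Casena, 2,456 m², ¥163,987.12):
Base rate for R-190 is 19%.
Origin Casena qualifies under the Talos–Casena agreement and R-190 is covered: preferential rate 9.5% applies instead.
The additional-duty order on R-190 targets Tyrius, not Casena; it does not apply.
Duty = ¥163,987.12 × 9.5% = ¥15,578.78.
Line 4 (F-860, Belena, 2,826 kg, ¥46,685.52):
Base rate for F-860 is 6%.
Duty = ¥46,685.52 × 6% = ¥2,801.13.
Total = ¥0.00 + ¥271,313.11 + ¥15,578.78 + ¥2,801.13 = ¥289,693.02.

¥289,693.02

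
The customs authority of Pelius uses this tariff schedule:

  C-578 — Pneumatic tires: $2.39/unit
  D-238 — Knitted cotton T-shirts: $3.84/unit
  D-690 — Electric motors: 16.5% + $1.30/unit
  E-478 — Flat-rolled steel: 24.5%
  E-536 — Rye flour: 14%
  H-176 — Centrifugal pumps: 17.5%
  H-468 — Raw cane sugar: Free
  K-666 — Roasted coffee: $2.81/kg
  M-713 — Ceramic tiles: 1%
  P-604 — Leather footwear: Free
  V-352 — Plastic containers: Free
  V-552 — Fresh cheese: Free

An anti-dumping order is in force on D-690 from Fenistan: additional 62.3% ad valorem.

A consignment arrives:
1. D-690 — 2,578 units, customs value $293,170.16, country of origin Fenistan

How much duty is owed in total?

Line 1 (D-690, Fenistan, 2,578 units, $293,170.16):
Base rate for D-690 is 16.5% + $1.30/unit.
Additional duty on D-690 from Fenistan: +62.3%. Applied ad valorem rate: 16.5% + 62.3% = 78.8%.
Duty = $293,170.16 × 78.8% + 2,578 × $1.30 = $234,369.49.

$234,369.49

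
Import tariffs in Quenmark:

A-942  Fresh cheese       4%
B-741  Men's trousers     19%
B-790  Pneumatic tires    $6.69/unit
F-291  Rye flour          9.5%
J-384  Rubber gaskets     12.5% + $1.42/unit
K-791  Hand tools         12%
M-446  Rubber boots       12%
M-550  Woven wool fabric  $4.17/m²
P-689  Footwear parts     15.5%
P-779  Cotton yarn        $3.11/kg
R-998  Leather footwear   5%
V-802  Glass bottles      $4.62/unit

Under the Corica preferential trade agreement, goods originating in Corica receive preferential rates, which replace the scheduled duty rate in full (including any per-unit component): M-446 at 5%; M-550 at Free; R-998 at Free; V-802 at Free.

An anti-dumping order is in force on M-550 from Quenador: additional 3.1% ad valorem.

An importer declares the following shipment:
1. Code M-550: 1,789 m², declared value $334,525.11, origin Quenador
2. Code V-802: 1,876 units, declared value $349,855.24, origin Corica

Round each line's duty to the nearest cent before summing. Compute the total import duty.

$17,830.41

Line 1 (M-550, Quenador, 1,789 m², $334,525.11):
Base rate for M-550 is $4.17/m².
M-550 has an FTA preferential rate, but origin Quenador is not Corica; base rate stands.
Additional duty on M-550 from Quenador: +3.1% ad valorem. Applied ad valorem rate = 3.1%.
Duty = $334,525.11 × 3.1% + 1,789 × $4.17 = $17,830.41.
Line 2 (V-802, Corica, 1,876 units, $349,855.24):
Base rate for V-802 is $4.62/unit.
Origin Corica qualifies under the Quenmark–Corica agreement and V-802 is covered: preferential rate Free applies instead.
Duty = $349,855.24 × 0% = $0.00.
Total = $17,830.41 + $0.00 = $17,830.41.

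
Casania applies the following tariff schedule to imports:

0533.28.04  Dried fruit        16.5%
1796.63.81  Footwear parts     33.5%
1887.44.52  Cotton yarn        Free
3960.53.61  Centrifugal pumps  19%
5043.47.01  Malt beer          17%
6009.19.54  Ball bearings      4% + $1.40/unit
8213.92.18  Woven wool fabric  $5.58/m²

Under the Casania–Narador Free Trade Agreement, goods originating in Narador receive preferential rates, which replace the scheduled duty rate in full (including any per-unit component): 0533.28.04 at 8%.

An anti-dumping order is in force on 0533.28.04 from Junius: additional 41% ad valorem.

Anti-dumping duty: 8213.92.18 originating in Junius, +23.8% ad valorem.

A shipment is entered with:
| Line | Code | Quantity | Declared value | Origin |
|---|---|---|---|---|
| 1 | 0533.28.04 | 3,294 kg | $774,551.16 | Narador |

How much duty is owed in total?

Line 1 (0533.28.04, Narador, 3,294 kg, $774,551.16):
Base rate for 0533.28.04 is 16.5%.
Origin Narador qualifies under the Casania–Narador agreement and 0533.28.04 is covered: preferential rate 8% applies instead.
The additional-duty order on 0533.28.04 targets Junius, not Narador; it does not apply.
Duty = $774,551.16 × 8% = $61,964.09.

$61,964.09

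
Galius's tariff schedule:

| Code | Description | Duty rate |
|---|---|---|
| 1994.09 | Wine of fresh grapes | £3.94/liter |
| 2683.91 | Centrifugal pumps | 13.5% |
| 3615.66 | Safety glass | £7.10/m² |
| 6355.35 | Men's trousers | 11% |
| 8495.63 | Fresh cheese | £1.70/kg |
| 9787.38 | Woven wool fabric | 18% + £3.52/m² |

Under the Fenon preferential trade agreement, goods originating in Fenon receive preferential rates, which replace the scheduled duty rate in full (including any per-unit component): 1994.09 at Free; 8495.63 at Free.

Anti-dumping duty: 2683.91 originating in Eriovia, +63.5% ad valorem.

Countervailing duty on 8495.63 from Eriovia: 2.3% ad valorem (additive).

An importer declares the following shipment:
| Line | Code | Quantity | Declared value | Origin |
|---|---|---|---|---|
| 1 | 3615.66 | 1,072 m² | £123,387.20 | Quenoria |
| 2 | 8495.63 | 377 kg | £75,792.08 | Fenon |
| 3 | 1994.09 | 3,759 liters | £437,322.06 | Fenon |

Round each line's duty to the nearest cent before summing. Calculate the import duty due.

Line 1 (3615.66, Quenoria, 1,072 m², £123,387.20):
Base rate for 3615.66 is £7.10/m².
Duty = 1,072 × £7.10 = £7,611.20.
Line 2 (8495.63, Fenon, 377 kg, £75,792.08):
Base rate for 8495.63 is £1.70/kg.
Origin Fenon qualifies under the Galius–Fenon agreement and 8495.63 is covered: preferential rate Free applies instead.
The additional-duty order on 8495.63 targets Eriovia, not Fenon; it does not apply.
Duty = £75,792.08 × 0% = £0.00.
Line 3 (1994.09, Fenon, 3,759 liters, £437,322.06):
Base rate for 1994.09 is £3.94/liter.
Origin Fenon qualifies under the Galius–Fenon agreement and 1994.09 is covered: preferential rate Free applies instead.
Duty = £437,322.06 × 0% = £0.00.
Total = £7,611.20 + £0.00 + £0.00 = £7,611.20.

£7,611.20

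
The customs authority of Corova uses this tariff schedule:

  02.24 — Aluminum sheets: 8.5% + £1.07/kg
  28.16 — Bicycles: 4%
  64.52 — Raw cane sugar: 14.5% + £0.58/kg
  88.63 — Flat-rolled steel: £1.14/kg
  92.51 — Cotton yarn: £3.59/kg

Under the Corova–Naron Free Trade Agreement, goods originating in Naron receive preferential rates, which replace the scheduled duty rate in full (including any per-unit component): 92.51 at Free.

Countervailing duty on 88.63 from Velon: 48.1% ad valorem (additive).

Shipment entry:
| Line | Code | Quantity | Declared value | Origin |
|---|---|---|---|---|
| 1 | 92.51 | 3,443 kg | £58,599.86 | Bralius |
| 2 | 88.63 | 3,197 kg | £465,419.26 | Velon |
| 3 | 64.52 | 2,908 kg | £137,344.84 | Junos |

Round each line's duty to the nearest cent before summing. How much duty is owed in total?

Line 1 (92.51, Bralius, 3,443 kg, £58,599.86):
Base rate for 92.51 is £3.59/kg.
92.51 has an FTA preferential rate, but origin Bralius is not Naron; base rate stands.
Duty = 3,443 × £3.59 = £12,360.37.
Line 2 (88.63, Velon, 3,197 kg, £465,419.26):
Base rate for 88.63 is £1.14/kg.
Additional duty on 88.63 from Velon: +48.1% ad valorem. Applied ad valorem rate = 48.1%.
Duty = £465,419.26 × 48.1% + 3,197 × £1.14 = £227,511.24.
Line 3 (64.52, Junos, 2,908 kg, £137,344.84):
Base rate for 64.52 is 14.5% + £0.58/kg.
Duty = £137,344.84 × 14.5% + 2,908 × £0.58 = £21,601.64.
Total = £12,360.37 + £227,511.24 + £21,601.64 = £261,473.25.

£261,473.25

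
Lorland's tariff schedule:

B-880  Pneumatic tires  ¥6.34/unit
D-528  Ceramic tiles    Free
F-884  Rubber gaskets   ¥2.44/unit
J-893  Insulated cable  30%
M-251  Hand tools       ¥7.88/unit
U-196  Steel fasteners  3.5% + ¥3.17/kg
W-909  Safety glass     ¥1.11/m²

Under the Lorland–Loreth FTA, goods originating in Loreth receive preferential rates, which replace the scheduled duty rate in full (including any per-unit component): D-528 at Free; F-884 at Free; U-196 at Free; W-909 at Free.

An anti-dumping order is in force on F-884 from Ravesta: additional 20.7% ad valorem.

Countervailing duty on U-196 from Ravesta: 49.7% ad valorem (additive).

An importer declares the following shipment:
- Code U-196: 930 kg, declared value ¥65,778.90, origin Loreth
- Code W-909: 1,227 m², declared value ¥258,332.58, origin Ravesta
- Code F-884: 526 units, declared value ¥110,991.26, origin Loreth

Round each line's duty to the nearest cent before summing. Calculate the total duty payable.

¥1,361.97

Line 1 (U-196, Loreth, 930 kg, ¥65,778.90):
Base rate for U-196 is 3.5% + ¥3.17/kg.
Origin Loreth qualifies under the Lorland–Loreth agreement and U-196 is covered: preferential rate Free applies instead.
The additional-duty order on U-196 targets Ravesta, not Loreth; it does not apply.
Duty = ¥65,778.90 × 0% = ¥0.00.
Line 2 (W-909, Ravesta, 1,227 m², ¥258,332.58):
Base rate for W-909 is ¥1.11/m².
W-909 has an FTA preferential rate, but origin Ravesta is not Loreth; base rate stands.
Duty = 1,227 × ¥1.11 = ¥1,361.97.
Line 3 (F-884, Loreth, 526 units, ¥110,991.26):
Base rate for F-884 is ¥2.44/unit.
Origin Loreth qualifies under the Lorland–Loreth agreement and F-884 is covered: preferential rate Free applies instead.
The additional-duty order on F-884 targets Ravesta, not Loreth; it does not apply.
Duty = ¥110,991.26 × 0% = ¥0.00.
Total = ¥0.00 + ¥1,361.97 + ¥0.00 = ¥1,361.97.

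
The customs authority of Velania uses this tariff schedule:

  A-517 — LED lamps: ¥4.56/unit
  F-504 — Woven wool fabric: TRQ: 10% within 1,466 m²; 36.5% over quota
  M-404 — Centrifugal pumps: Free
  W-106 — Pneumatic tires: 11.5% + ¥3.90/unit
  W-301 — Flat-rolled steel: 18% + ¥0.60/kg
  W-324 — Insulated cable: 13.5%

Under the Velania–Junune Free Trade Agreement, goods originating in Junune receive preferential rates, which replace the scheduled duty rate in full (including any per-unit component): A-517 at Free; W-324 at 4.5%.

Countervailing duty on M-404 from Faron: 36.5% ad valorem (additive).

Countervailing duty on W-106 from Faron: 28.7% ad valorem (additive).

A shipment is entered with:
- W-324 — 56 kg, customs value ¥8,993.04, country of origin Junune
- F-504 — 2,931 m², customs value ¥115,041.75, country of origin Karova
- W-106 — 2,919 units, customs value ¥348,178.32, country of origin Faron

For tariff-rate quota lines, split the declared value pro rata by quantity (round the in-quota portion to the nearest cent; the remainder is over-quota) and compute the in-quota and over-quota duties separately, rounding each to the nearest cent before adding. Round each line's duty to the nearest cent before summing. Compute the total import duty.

Line 1 (W-324, Junune, 56 kg, ¥8,993.04):
Base rate for W-324 is 13.5%.
Origin Junune qualifies under the Velania–Junune agreement and W-324 is covered: preferential rate 4.5% applies instead.
Duty = ¥8,993.04 × 4.5% = ¥404.69.
Line 2 (F-504, Karova, 2,931 m², ¥115,041.75):
Code F-504 is under a tariff-rate quota (threshold 1,466 m²). In-quota: 1,466 m² at 10%; over-quota: 1,465 m² at 36.5%.
Pro-rata value split: in-quota = ¥115,041.75 × 1,466/2,931 = ¥57,540.50; over-quota = ¥115,041.75 − ¥57,540.50 = ¥57,501.25.
In-quota duty = ¥57,540.50 × 10% = ¥5,754.05. Over-quota duty = ¥57,501.25 × 36.5% = ¥20,987.96.
Line duty = ¥5,754.05 + ¥20,987.96 = ¥26,742.01.
Line 3 (W-106, Faron, 2,919 units, ¥348,178.32):
Base rate for W-106 is 11.5% + ¥3.90/unit.
Additional duty on W-106 from Faron: +28.7%. Applied ad valorem rate: 11.5% + 28.7% = 40.2%.
Duty = ¥348,178.32 × 40.2% + 2,919 × ¥3.90 = ¥151,351.78.
Total = ¥404.69 + ¥26,742.01 + ¥151,351.78 = ¥178,498.48.

¥178,498.48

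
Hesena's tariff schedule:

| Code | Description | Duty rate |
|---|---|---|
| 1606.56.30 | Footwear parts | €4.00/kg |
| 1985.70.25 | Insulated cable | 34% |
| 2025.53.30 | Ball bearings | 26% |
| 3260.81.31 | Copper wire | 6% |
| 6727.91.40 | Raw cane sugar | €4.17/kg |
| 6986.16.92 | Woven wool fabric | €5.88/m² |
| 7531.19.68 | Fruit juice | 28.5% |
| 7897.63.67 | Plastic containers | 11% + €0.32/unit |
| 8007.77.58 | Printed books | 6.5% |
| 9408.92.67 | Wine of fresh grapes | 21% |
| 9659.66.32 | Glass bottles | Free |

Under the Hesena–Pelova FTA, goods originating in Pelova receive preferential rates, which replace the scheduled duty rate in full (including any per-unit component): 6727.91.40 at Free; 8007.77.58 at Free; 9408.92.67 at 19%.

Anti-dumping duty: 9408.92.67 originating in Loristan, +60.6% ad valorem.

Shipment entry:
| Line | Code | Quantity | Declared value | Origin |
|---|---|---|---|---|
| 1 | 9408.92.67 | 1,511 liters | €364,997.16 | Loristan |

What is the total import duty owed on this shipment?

Line 1 (9408.92.67, Loristan, 1,511 liters, €364,997.16):
Base rate for 9408.92.67 is 21%.
9408.92.67 has an FTA preferential rate, but origin Loristan is not Pelova; base rate stands.
Additional duty on 9408.92.67 from Loristan: +60.6%. Applied ad valorem rate: 21% + 60.6% = 81.6%.
Duty = €364,997.16 × 81.6% = €297,837.68.

€297,837.68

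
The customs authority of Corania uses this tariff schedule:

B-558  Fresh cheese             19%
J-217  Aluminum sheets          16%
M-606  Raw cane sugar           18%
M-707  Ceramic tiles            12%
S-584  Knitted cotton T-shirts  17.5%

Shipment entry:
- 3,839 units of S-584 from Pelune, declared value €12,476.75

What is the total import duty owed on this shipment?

€2,183.43

Line 1 (S-584, Pelune, 3,839 units, €12,476.75):
Base rate for S-584 is 17.5%.
Duty = €12,476.75 × 17.5% = €2,183.43.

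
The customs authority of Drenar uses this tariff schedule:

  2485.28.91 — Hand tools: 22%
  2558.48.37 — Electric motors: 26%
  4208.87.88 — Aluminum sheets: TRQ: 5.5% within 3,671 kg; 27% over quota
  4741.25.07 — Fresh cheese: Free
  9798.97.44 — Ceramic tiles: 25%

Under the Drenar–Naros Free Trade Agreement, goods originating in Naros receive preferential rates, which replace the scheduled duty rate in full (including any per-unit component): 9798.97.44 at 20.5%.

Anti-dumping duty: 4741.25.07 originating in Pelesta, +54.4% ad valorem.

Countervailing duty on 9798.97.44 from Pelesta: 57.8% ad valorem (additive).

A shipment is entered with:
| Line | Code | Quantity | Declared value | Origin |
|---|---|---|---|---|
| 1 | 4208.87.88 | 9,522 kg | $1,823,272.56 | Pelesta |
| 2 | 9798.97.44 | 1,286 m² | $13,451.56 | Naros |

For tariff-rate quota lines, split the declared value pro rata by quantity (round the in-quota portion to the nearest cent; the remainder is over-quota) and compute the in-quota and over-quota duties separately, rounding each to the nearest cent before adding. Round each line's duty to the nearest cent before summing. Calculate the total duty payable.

Line 1 (4208.87.88, Pelesta, 9,522 kg, $1,823,272.56):
Code 4208.87.88 is under a tariff-rate quota (threshold 3,671 kg). In-quota: 3,671 kg at 5.5%; over-quota: 5,851 kg at 27%.
Pro-rata value split: in-quota = $1,823,272.56 × 3,671/9,522 = $702,923.08; over-quota = $1,823,272.56 − $702,923.08 = $1,120,349.48.
In-quota duty = $702,923.08 × 5.5% = $38,660.77. Over-quota duty = $1,120,349.48 × 27% = $302,494.36.
Line duty = $38,660.77 + $302,494.36 = $341,155.13.
Line 2 (9798.97.44, Naros, 1,286 m², $13,451.56):
Base rate for 9798.97.44 is 25%.
Origin Naros qualifies under the Drenar–Naros agreement and 9798.97.44 is covered: preferential rate 20.5% applies instead.
The additional-duty order on 9798.97.44 targets Pelesta, not Naros; it does not apply.
Duty = $13,451.56 × 20.5% = $2,757.57.
Total = $341,155.13 + $2,757.57 = $343,912.70.

$343,912.70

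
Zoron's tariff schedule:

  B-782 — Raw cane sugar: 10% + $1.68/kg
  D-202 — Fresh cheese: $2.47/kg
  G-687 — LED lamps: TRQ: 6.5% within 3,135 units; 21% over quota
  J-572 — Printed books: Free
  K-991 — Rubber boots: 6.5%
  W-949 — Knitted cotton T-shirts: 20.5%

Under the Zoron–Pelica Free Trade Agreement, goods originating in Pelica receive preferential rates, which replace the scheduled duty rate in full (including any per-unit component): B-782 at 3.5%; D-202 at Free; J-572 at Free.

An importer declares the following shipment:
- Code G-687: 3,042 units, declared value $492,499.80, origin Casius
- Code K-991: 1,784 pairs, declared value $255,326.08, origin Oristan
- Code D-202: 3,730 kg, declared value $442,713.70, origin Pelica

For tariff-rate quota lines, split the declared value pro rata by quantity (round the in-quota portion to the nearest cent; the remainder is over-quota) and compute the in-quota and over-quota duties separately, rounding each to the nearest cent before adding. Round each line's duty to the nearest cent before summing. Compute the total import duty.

$48,608.69

Line 1 (G-687, Casius, 3,042 units, $492,499.80):
Code G-687 is under a tariff-rate quota (threshold 3,135 units). Quantity 3,042 units is within the quota, so the in-quota rate 6.5% applies to the full value.
Duty = $492,499.80 × 6.5% = $32,012.49.
Line 2 (K-991, Oristan, 1,784 pairs, $255,326.08):
Base rate for K-991 is 6.5%.
Duty = $255,326.08 × 6.5% = $16,596.20.
Line 3 (D-202, Pelica, 3,730 kg, $442,713.70):
Base rate for D-202 is $2.47/kg.
Origin Pelica qualifies under the Zoron–Pelica agreement and D-202 is covered: preferential rate Free applies instead.
Duty = $442,713.70 × 0% = $0.00.
Total = $32,012.49 + $16,596.20 + $0.00 = $48,608.69.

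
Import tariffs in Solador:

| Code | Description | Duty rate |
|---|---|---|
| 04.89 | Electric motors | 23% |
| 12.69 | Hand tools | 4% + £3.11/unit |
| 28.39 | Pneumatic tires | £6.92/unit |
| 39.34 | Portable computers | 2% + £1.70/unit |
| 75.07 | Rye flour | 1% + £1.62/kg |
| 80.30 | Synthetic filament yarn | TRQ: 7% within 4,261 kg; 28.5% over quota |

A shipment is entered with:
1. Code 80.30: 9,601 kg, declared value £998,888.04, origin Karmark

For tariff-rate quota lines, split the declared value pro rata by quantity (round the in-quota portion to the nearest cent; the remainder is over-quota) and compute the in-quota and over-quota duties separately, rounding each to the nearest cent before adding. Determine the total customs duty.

£189,370.49

Line 1 (80.30, Karmark, 9,601 kg, £998,888.04):
Code 80.30 is under a tariff-rate quota (threshold 4,261 kg). In-quota: 4,261 kg at 7%; over-quota: 5,340 kg at 28.5%.
Pro-rata value split: in-quota = £998,888.04 × 4,261/9,601 = £443,314.44; over-quota = £998,888.04 − £443,314.44 = £555,573.60.
In-quota duty = £443,314.44 × 7% = £31,032.01. Over-quota duty = £555,573.60 × 28.5% = £158,338.48.
Line duty = £31,032.01 + £158,338.48 = £189,370.49.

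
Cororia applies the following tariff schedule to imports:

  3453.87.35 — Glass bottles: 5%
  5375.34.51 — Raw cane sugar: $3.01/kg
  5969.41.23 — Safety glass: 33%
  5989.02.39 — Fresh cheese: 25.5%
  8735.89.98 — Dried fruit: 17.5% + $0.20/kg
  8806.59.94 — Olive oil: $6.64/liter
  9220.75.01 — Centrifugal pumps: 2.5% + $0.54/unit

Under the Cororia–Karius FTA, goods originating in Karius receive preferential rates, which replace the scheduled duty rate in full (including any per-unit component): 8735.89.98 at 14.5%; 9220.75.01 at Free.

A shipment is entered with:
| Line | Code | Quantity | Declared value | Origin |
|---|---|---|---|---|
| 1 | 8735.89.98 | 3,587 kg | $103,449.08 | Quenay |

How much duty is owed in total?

Line 1 (8735.89.98, Quenay, 3,587 kg, $103,449.08):
Base rate for 8735.89.98 is 17.5% + $0.20/kg.
8735.89.98 has an FTA preferential rate, but origin Quenay is not Karius; base rate stands.
Duty = $103,449.08 × 17.5% + 3,587 × $0.20 = $18,820.99.

$18,820.99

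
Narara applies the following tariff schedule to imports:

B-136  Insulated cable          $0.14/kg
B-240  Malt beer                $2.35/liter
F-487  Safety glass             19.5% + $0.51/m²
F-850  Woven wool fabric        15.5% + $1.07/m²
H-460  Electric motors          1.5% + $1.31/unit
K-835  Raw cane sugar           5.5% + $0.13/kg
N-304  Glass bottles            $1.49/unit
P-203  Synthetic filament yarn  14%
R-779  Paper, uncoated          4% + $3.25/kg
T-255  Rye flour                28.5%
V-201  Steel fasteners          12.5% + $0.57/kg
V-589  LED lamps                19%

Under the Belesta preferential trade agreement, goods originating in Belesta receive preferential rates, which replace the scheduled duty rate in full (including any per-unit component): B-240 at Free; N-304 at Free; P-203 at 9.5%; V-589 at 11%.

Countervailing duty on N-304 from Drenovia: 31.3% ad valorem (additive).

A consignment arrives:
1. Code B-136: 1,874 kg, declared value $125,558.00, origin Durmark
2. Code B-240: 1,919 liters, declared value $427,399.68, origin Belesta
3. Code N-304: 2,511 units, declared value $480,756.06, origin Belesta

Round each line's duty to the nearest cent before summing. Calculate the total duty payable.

$262.36

Line 1 (B-136, Durmark, 1,874 kg, $125,558.00):
Base rate for B-136 is $0.14/kg.
Duty = 1,874 × $0.14 = $262.36.
Line 2 (B-240, Belesta, 1,919 liters, $427,399.68):
Base rate for B-240 is $2.35/liter.
Origin Belesta qualifies under the Narara–Belesta agreement and B-240 is covered: preferential rate Free applies instead.
Duty = $427,399.68 × 0% = $0.00.
Line 3 (N-304, Belesta, 2,511 units, $480,756.06):
Base rate for N-304 is $1.49/unit.
Origin Belesta qualifies under the Narara–Belesta agreement and N-304 is covered: preferential rate Free applies instead.
The additional-duty order on N-304 targets Drenovia, not Belesta; it does not apply.
Duty = $480,756.06 × 0% = $0.00.
Total = $262.36 + $0.00 + $0.00 = $262.36.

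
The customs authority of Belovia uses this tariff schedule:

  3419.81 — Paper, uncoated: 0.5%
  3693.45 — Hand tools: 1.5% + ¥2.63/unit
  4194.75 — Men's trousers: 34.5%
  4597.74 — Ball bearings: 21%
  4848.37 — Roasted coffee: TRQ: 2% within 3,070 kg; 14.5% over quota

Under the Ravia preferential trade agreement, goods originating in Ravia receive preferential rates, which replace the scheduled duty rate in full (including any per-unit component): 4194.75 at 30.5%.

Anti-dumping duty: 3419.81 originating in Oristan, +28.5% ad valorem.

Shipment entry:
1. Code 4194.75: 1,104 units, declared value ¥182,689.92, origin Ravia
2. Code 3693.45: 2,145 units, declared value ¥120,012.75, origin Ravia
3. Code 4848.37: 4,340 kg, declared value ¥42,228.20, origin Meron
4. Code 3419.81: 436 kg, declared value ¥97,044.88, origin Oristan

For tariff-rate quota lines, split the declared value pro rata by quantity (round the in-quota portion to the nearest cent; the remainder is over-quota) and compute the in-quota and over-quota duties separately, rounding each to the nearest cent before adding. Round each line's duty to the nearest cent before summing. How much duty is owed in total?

¥93,694.19

Line 1 (4194.75, Ravia, 1,104 units, ¥182,689.92):
Base rate for 4194.75 is 34.5%.
Origin Ravia qualifies under the Belovia–Ravia agreement and 4194.75 is covered: preferential rate 30.5% applies instead.
Duty = ¥182,689.92 × 30.5% = ¥55,720.43.
Line 2 (3693.45, Ravia, 2,145 units, ¥120,012.75):
Base rate for 3693.45 is 1.5% + ¥2.63/unit.
Origin Ravia is the FTA partner but 3693.45 is not on the preference list; base rate stands.
Duty = ¥120,012.75 × 1.5% + 2,145 × ¥2.63 = ¥7,441.54.
Line 3 (4848.37, Meron, 4,340 kg, ¥42,228.20):
Code 4848.37 is under a tariff-rate quota (threshold 3,070 kg). In-quota: 3,070 kg at 2%; over-quota: 1,270 kg at 14.5%.
Pro-rata value split: in-quota = ¥42,228.20 × 3,070/4,340 = ¥29,871.10; over-quota = ¥42,228.20 − ¥29,871.10 = ¥12,357.10.
In-quota duty = ¥29,871.10 × 2% = ¥597.42. Over-quota duty = ¥12,357.10 × 14.5% = ¥1,791.78.
Line duty = ¥597.42 + ¥1,791.78 = ¥2,389.20.
Line 4 (3419.81, Oristan, 436 kg, ¥97,044.88):
Base rate for 3419.81 is 0.5%.
Additional duty on 3419.81 from Oristan: +28.5%. Applied ad valorem rate: 0.5% + 28.5% = 29%.
Duty = ¥97,044.88 × 29% = ¥28,143.02.
Total = ¥55,720.43 + ¥7,441.54 + ¥2,389.20 + ¥28,143.02 = ¥93,694.19.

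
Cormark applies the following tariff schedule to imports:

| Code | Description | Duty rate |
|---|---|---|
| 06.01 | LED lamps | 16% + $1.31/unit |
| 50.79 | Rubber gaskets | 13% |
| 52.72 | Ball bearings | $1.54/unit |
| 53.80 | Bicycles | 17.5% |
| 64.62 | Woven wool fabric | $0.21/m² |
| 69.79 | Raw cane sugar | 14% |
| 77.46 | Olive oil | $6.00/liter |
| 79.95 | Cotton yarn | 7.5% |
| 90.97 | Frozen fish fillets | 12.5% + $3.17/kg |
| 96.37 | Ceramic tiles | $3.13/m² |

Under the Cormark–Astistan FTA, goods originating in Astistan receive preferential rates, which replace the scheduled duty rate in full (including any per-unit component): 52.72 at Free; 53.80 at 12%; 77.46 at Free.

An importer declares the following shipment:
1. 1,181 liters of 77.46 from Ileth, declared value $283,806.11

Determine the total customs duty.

Line 1 (77.46, Ileth, 1,181 liters, $283,806.11):
Base rate for 77.46 is $6.00/liter.
77.46 has an FTA preferential rate, but origin Ileth is not Astistan; base rate stands.
Duty = 1,181 × $6.00 = $7,086.00.

$7,086.00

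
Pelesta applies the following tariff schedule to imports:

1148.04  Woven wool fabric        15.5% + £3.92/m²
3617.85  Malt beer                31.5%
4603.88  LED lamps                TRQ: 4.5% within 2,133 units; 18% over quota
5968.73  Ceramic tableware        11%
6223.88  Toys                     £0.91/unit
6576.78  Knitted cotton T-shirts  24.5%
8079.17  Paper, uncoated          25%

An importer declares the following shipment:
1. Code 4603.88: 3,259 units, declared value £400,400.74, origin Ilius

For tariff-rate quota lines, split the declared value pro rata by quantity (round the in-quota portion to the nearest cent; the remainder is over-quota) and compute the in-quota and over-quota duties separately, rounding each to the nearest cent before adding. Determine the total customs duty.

£36,693.98

Line 1 (4603.88, Ilius, 3,259 units, £400,400.74):
Code 4603.88 is under a tariff-rate quota (threshold 2,133 units). In-quota: 2,133 units at 4.5%; over-quota: 1,126 units at 18%.
Pro-rata value split: in-quota = £400,400.74 × 2,133/3,259 = £262,060.38; over-quota = £400,400.74 − £262,060.38 = £138,340.36.
In-quota duty = £262,060.38 × 4.5% = £11,792.72. Over-quota duty = £138,340.36 × 18% = £24,901.26.
Line duty = £11,792.72 + £24,901.26 = £36,693.98.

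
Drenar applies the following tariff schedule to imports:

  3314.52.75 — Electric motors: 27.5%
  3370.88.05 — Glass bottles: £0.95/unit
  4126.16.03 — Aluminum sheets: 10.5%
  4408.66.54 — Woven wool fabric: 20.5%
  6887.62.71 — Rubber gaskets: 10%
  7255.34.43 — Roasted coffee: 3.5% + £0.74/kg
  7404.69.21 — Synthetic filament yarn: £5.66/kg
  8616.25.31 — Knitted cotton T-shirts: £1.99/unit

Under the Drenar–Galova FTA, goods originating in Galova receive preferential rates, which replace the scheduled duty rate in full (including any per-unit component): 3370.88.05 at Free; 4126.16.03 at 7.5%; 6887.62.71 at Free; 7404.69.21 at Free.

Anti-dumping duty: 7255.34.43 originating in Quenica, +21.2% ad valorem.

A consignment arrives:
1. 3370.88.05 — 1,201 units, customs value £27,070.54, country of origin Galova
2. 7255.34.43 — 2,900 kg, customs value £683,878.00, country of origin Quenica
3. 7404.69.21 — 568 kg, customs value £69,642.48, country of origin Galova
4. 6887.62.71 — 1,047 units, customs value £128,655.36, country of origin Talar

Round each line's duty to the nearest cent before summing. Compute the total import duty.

£183,929.41

Line 1 (3370.88.05, Galova, 1,201 units, £27,070.54):
Base rate for 3370.88.05 is £0.95/unit.
Origin Galova qualifies under the Drenar–Galova agreement and 3370.88.05 is covered: preferential rate Free applies instead.
Duty = £27,070.54 × 0% = £0.00.
Line 2 (7255.34.43, Quenica, 2,900 kg, £683,878.00):
Base rate for 7255.34.43 is 3.5% + £0.74/kg.
Additional duty on 7255.34.43 from Quenica: +21.2%. Applied ad valorem rate: 3.5% + 21.2% = 24.7%.
Duty = £683,878.00 × 24.7% + 2,900 × £0.74 = £171,063.87.
Line 3 (7404.69.21, Galova, 568 kg, £69,642.48):
Base rate for 7404.69.21 is £5.66/kg.
Origin Galova qualifies under the Drenar–Galova agreement and 7404.69.21 is covered: preferential rate Free applies instead.
Duty = £69,642.48 × 0% = £0.00.
Line 4 (6887.62.71, Talar, 1,047 units, £128,655.36):
Base rate for 6887.62.71 is 10%.
6887.62.71 has an FTA preferential rate, but origin Talar is not Galova; base rate stands.
Duty = £128,655.36 × 10% = £12,865.54.
Total = £0.00 + £171,063.87 + £0.00 + £12,865.54 = £183,929.41.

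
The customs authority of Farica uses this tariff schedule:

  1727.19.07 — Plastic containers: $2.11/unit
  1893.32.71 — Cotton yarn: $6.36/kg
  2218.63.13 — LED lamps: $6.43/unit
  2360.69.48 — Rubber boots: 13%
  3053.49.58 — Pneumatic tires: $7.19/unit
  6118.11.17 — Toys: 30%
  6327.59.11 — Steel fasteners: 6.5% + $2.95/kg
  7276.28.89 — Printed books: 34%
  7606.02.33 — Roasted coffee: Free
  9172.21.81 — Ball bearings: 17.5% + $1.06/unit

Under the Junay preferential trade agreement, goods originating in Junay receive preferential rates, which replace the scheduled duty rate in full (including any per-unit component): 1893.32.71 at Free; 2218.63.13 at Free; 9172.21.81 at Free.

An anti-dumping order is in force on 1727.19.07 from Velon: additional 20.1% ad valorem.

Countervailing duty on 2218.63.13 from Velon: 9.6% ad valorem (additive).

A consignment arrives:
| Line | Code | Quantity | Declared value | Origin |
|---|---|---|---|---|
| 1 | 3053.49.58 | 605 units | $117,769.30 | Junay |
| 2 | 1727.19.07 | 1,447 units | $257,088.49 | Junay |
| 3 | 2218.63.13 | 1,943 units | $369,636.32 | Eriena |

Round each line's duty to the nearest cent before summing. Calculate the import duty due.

$19,896.61

Line 1 (3053.49.58, Junay, 605 units, $117,769.30):
Base rate for 3053.49.58 is $7.19/unit.
Origin Junay is the FTA partner but 3053.49.58 is not on the preference list; base rate stands.
Duty = 605 × $7.19 = $4,349.95.
Line 2 (1727.19.07, Junay, 1,447 units, $257,088.49):
Base rate for 1727.19.07 is $2.11/unit.
Origin Junay is the FTA partner but 1727.19.07 is not on the preference list; base rate stands.
The additional-duty order on 1727.19.07 targets Velon, not Junay; it does not apply.
Duty = 1,447 × $2.11 = $3,053.17.
Line 3 (2218.63.13, Eriena, 1,943 units, $369,636.32):
Base rate for 2218.63.13 is $6.43/unit.
2218.63.13 has an FTA preferential rate, but origin Eriena is not Junay; base rate stands.
The additional-duty order on 2218.63.13 targets Velon, not Eriena; it does not apply.
Duty = 1,943 × $6.43 = $12,493.49.
Total = $4,349.95 + $3,053.17 + $12,493.49 = $19,896.61.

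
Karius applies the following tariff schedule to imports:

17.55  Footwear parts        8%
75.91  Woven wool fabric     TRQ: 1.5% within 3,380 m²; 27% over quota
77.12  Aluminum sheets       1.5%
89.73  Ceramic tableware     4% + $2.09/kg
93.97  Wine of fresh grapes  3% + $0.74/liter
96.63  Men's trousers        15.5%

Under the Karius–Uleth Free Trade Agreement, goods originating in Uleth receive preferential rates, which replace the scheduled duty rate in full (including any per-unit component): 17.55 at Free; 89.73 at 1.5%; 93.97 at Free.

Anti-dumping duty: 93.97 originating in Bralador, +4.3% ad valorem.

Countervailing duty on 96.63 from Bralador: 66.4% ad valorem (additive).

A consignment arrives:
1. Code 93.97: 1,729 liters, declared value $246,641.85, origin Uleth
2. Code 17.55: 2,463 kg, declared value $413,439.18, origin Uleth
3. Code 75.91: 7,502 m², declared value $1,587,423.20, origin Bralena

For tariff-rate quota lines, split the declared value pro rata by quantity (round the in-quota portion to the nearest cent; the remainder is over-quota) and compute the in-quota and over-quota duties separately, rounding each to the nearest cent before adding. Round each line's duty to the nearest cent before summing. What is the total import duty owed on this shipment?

$246,226.22

Line 1 (93.97, Uleth, 1,729 liters, $246,641.85):
Base rate for 93.97 is 3% + $0.74/liter.
Origin Uleth qualifies under the Karius–Uleth agreement and 93.97 is covered: preferential rate Free applies instead.
The additional-duty order on 93.97 targets Bralador, not Uleth; it does not apply.
Duty = $246,641.85 × 0% = $0.00.
Line 2 (17.55, Uleth, 2,463 kg, $413,439.18):
Base rate for 17.55 is 8%.
Origin Uleth qualifies under the Karius–Uleth agreement and 17.55 is covered: preferential rate Free applies instead.
Duty = $413,439.18 × 0% = $0.00.
Line 3 (75.91, Bralena, 7,502 m², $1,587,423.20):
Code 75.91 is under a tariff-rate quota (threshold 3,380 m²). In-quota: 3,380 m² at 1.5%; over-quota: 4,122 m² at 27%.
Pro-rata value split: in-quota = $1,587,423.20 × 3,380/7,502 = $715,208.00; over-quota = $1,587,423.20 − $715,208.00 = $872,215.20.
In-quota duty = $715,208.00 × 1.5% = $10,728.12. Over-quota duty = $872,215.20 × 27% = $235,498.10.
Line duty = $10,728.12 + $235,498.10 = $246,226.22.
Total = $0.00 + $0.00 + $246,226.22 = $246,226.22.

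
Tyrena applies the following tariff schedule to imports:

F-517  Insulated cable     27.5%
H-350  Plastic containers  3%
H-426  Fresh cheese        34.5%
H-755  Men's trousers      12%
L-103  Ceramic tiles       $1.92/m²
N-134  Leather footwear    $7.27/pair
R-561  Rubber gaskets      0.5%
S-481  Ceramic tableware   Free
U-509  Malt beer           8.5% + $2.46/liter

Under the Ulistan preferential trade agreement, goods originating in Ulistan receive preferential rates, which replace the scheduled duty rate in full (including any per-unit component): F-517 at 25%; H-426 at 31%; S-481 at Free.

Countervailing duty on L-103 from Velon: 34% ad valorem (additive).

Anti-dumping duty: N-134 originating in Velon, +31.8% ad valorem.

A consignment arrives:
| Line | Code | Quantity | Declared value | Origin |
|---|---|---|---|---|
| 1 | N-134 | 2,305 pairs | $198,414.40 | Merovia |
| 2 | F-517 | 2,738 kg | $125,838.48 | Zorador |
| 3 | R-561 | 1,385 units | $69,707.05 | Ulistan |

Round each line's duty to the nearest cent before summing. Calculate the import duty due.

$51,711.47

Line 1 (N-134, Merovia, 2,305 pairs, $198,414.40):
Base rate for N-134 is $7.27/pair.
The additional-duty order on N-134 targets Velon, not Merovia; it does not apply.
Duty = 2,305 × $7.27 = $16,757.35.
Line 2 (F-517, Zorador, 2,738 kg, $125,838.48):
Base rate for F-517 is 27.5%.
F-517 has an FTA preferential rate, but origin Zorador is not Ulistan; base rate stands.
Duty = $125,838.48 × 27.5% = $34,605.58.
Line 3 (R-561, Ulistan, 1,385 units, $69,707.05):
Base rate for R-561 is 0.5%.
Origin Ulistan is the FTA partner but R-561 is not on the preference list; base rate stands.
Duty = $69,707.05 × 0.5% = $348.54.
Total = $16,757.35 + $34,605.58 + $348.54 = $51,711.47.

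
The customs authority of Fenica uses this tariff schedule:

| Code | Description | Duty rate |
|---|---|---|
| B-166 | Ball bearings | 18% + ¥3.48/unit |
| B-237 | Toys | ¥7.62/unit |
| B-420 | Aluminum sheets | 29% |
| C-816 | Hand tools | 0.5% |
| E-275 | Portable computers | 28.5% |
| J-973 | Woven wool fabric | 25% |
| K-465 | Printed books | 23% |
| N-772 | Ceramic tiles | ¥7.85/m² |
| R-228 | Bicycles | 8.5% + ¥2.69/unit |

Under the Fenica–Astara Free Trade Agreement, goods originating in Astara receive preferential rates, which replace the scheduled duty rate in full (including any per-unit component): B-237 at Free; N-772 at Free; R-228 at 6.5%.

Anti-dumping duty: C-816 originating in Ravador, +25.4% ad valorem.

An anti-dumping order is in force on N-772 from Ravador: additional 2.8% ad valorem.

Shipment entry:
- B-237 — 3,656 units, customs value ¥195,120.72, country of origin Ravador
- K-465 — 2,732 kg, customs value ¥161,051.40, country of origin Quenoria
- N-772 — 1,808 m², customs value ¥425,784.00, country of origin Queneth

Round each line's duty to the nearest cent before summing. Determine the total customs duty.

¥79,093.34

Line 1 (B-237, Ravador, 3,656 units, ¥195,120.72):
Base rate for B-237 is ¥7.62/unit.
B-237 has an FTA preferential rate, but origin Ravador is not Astara; base rate stands.
Duty = 3,656 × ¥7.62 = ¥27,858.72.
Line 2 (K-465, Quenoria, 2,732 kg, ¥161,051.40):
Base rate for K-465 is 23%.
Duty = ¥161,051.40 × 23% = ¥37,041.82.
Line 3 (N-772, Queneth, 1,808 m², ¥425,784.00):
Base rate for N-772 is ¥7.85/m².
N-772 has an FTA preferential rate, but origin Queneth is not Astara; base rate stands.
The additional-duty order on N-772 targets Ravador, not Queneth; it does not apply.
Duty = 1,808 × ¥7.85 = ¥14,192.80.
Total = ¥27,858.72 + ¥37,041.82 + ¥14,192.80 = ¥79,093.34.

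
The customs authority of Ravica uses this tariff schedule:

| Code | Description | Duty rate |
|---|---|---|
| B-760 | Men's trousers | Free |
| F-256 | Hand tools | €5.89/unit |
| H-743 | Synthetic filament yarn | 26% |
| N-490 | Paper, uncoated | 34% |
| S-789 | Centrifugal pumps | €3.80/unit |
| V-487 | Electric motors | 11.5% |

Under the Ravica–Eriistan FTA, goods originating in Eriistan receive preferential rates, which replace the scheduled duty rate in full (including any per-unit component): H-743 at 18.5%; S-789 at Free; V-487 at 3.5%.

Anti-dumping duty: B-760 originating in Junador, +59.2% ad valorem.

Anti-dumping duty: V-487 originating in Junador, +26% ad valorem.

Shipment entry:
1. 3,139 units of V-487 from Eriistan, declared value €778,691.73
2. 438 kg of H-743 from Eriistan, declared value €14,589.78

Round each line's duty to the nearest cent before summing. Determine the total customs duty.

Line 1 (V-487, Eriistan, 3,139 units, €778,691.73):
Base rate for V-487 is 11.5%.
Origin Eriistan qualifies under the Ravica–Eriistan agreement and V-487 is covered: preferential rate 3.5% applies instead.
The additional-duty order on V-487 targets Junador, not Eriistan; it does not apply.
Duty = €778,691.73 × 3.5% = €27,254.21.
Line 2 (H-743, Eriistan, 438 kg, €14,589.78):
Base rate for H-743 is 26%.
Origin Eriistan qualifies under the Ravica–Eriistan agreement and H-743 is covered: preferential rate 18.5% applies instead.
Duty = €14,589.78 × 18.5% = €2,699.11.
Total = €27,254.21 + €2,699.11 = €29,953.32.

€29,953.32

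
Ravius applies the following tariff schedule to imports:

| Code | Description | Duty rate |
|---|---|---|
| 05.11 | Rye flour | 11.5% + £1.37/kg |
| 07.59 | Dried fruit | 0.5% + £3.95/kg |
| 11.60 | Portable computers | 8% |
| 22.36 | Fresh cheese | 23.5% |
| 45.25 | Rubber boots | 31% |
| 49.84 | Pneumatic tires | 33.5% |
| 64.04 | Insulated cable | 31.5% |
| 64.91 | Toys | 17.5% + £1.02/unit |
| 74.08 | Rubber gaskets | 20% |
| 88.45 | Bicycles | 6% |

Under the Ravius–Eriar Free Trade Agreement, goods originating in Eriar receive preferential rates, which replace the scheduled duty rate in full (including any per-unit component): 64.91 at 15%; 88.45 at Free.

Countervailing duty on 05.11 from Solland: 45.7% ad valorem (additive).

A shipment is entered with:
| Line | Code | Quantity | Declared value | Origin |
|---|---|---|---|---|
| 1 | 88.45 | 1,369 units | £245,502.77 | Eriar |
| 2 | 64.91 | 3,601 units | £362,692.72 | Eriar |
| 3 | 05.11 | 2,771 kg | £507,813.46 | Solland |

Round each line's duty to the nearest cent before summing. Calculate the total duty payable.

Line 1 (88.45, Eriar, 1,369 units, £245,502.77):
Base rate for 88.45 is 6%.
Origin Eriar qualifies under the Ravius–Eriar agreement and 88.45 is covered: preferential rate Free applies instead.
Duty = £245,502.77 × 0% = £0.00.
Line 2 (64.91, Eriar, 3,601 units, £362,692.72):
Base rate for 64.91 is 17.5% + £1.02/unit.
Origin Eriar qualifies under the Ravius–Eriar agreement and 64.91 is covered: preferential rate 15% applies instead.
Duty = £362,692.72 × 15% = £54,403.91.
Line 3 (05.11, Solland, 2,771 kg, £507,813.46):
Base rate for 05.11 is 11.5% + £1.37/kg.
Additional duty on 05.11 from Solland: +45.7%. Applied ad valorem rate: 11.5% + 45.7% = 57.2%.
Duty = £507,813.46 × 57.2% + 2,771 × £1.37 = £294,265.57.
Total = £0.00 + £54,403.91 + £294,265.57 = £348,669.48.

£348,669.48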